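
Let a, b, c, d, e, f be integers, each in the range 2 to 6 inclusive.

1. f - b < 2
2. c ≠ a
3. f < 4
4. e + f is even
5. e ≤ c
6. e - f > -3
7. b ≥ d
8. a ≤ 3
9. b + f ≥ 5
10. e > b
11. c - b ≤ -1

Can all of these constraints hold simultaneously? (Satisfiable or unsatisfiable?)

Constraints 5, 10, and 11 give c < b, b < e, e ≤ c. Chaining: c < b < e ≤ c, which forces c < c — impossible.

Unsatisfiable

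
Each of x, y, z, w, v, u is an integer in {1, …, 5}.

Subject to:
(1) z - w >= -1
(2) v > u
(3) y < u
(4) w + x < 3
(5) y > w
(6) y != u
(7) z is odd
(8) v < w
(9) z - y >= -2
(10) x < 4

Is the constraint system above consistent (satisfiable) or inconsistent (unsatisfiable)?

Unsatisfiable

Constraints 2, 3, 5, and 8 give w < y, y < u, u < v, v < w. Chaining: w < y < u < v < w, which forces w < w — impossible.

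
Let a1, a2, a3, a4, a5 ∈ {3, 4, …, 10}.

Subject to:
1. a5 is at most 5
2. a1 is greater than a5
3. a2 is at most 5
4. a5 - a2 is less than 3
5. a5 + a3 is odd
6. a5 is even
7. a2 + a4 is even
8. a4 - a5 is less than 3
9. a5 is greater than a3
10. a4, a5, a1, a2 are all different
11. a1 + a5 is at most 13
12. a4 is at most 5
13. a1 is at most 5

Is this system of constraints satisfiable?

Unsatisfiable

Constraints 1, 3, 12, and 13 confine each of a4, a5, a1, a2 to the 3 values {3, …, 5} (the domain already gives each ≥ 3).
Constraint 10 requires all 4 of them to be distinct, but only 3 values are available — impossible by the pigeonhole principle.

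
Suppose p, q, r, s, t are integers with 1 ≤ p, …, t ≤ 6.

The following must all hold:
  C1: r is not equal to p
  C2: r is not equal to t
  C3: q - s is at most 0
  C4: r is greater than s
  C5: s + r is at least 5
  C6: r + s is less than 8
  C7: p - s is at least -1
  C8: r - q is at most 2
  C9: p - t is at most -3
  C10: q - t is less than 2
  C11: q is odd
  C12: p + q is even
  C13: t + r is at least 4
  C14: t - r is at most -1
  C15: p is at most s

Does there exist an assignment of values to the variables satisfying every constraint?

Unsatisfiable

Constraints 3, 7, 8, 9, and 14 give t − p ≥ 3, p − s ≥ -1, s − q ≥ 0, q − r ≥ -2, r − t ≥ 1.
Adding all 5 inequalities: the left sides telescope to 0, and the right sides sum to 3 + (-1) + 0 + (-2) + 1 = 1. So 0 ≥ 1, which is false.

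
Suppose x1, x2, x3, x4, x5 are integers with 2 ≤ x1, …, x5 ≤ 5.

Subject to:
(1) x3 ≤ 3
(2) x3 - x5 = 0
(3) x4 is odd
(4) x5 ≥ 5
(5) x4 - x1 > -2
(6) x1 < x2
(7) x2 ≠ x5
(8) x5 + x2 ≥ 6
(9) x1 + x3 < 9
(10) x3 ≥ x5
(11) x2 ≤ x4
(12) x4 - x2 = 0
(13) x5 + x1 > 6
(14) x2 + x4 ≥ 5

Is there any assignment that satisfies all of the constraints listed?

From constraints 4 and 10: x3 ≥ x5 and x5 ≥ 5, so x3 ≥ 5. From constraint 1: x3 ≤ 3. But 3 < 5, so no value of x3 works.

Unsatisfiable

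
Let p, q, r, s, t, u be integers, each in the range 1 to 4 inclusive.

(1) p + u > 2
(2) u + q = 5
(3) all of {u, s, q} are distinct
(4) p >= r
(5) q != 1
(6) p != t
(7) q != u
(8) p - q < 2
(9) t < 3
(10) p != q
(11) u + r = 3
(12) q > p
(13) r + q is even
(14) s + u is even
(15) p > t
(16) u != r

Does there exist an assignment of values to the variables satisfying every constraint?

The assignment p = 2, q = 3, r = 1, s = 4, t = 1, u = 2 works:
  constraint 1 holds since p + u = 4.
  constraint 2 holds since u + q = 5.
  constraint 8 holds since p - q = -1.
The rest check out directly.

Satisfiable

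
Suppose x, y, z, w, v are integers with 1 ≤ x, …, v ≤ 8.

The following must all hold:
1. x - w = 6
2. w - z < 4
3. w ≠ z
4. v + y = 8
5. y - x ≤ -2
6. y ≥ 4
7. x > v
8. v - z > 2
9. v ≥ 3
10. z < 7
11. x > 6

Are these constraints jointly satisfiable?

The assignment x = 8, y = 4, z = 1, w = 2, v = 4 works:
  constraint 1 holds since x - w = 6.
  constraint 2 holds since w - z = 1.
  constraint 4 holds since v + y = 8.
The rest check out directly.

Satisfiable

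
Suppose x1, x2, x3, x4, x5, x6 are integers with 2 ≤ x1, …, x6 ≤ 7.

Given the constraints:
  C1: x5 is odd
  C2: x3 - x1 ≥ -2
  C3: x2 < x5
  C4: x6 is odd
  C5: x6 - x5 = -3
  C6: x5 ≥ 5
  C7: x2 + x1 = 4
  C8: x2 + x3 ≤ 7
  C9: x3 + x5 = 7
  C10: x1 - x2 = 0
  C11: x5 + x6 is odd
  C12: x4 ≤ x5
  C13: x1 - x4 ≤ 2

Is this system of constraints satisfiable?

Constraint 1 makes x5 odd and constraint 4 makes x6 odd, so x5 + x6 must be even. Constraint 11 says x5 + x6 is odd — contradiction.

Unsatisfiable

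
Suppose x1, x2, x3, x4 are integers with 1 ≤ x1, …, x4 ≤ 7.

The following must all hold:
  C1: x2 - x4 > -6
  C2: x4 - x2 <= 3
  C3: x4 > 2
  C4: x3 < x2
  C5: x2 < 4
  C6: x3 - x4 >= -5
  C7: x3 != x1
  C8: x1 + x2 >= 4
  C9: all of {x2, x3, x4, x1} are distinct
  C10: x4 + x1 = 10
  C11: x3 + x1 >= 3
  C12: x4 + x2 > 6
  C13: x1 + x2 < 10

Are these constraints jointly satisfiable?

One satisfying assignment is x1 = 4, x2 = 3, x3 = 1, x4 = 6.
For the less obvious constraints — constraint 1: x2 - x4 = -3; constraint 2: x4 - x2 = 3 — and the others hold by inspection.

Satisfiable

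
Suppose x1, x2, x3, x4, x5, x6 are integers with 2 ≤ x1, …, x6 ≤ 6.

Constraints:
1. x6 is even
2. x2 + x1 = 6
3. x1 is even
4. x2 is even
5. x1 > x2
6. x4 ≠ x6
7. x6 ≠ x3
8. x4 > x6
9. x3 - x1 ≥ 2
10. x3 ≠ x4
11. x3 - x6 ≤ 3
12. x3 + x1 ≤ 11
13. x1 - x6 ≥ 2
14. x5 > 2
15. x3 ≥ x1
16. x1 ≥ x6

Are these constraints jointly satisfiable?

Unsatisfiable

Constraints 9, 11, and 13 give x6 − x3 ≥ -3, x3 − x1 ≥ 2, x1 − x6 ≥ 2.
Adding all 3 inequalities: the left sides telescope to 0, and the right sides sum to (-3) + 2 + 2 = 1. So 0 ≥ 1, which is false.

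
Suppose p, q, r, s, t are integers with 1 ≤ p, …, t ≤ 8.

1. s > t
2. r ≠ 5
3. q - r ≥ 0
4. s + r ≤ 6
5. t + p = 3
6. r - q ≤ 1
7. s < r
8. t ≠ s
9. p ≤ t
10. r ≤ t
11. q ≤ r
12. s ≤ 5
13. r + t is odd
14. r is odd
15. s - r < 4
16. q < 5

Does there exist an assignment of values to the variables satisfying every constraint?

Unsatisfiable

Constraints 1, 7, and 10 give s < r, r ≤ t, t < s. Chaining: s < r ≤ t < s, which forces s < s — impossible.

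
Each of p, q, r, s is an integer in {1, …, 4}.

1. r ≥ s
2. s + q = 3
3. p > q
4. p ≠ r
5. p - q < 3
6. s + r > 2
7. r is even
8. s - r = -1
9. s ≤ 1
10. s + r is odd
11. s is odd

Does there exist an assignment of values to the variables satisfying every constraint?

Setting (p, q, r, s) = (4, 2, 2, 1) satisfies everything: constraint 2: s + q = 3; constraint 5: p - q = 2, and the others follow.

Satisfiable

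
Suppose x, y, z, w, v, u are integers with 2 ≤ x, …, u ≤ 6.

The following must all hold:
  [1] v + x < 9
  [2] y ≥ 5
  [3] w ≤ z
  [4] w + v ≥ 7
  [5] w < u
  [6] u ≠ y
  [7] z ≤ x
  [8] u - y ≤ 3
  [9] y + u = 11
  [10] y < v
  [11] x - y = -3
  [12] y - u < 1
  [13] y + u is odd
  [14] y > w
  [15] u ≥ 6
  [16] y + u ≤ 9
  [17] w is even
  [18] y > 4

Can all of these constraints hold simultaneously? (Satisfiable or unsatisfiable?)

From constraint 2: y ≥ 5. From constraint 15: u ≥ 6. Hence y + u ≥ 11. But constraint 16 requires y + u ≤ 9, and 9 < 11. Contradiction.

Unsatisfiable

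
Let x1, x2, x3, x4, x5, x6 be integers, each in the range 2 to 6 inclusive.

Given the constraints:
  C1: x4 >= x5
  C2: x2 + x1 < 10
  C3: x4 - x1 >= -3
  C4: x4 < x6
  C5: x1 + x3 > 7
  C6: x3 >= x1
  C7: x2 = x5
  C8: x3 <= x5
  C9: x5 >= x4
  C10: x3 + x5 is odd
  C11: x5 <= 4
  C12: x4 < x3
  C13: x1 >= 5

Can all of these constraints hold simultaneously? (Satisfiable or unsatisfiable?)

Unsatisfiable

From constraints 6 and 13: x3 ≥ x1 and x1 ≥ 5, so x3 ≥ 5. From constraints 8 and 11: x3 ≤ x5 and x5 ≤ 4, so x3 ≤ 4. But 4 < 5, so no value of x3 works.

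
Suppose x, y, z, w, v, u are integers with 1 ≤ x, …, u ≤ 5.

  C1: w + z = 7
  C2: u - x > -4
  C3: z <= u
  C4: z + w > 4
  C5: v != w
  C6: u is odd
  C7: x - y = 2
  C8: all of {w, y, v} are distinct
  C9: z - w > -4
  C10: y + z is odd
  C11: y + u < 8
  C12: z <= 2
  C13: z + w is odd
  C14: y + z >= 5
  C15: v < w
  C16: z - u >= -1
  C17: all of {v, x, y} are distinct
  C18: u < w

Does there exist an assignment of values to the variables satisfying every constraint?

The assignment x = 5, y = 3, z = 2, w = 5, v = 1, u = 3 works:
  constraint 1 holds since w + z = 7.
  constraint 2 holds since u - x = -2.
The rest check out directly.

Satisfiable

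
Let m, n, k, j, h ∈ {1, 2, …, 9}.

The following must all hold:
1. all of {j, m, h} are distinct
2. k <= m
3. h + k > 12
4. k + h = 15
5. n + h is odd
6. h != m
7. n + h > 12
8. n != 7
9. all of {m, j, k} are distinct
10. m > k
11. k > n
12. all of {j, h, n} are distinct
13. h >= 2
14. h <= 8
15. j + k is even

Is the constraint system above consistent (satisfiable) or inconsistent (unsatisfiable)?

Satisfiable

Try m = 9, n = 6, k = 8, j = 4, h = 7.
Check constraint 3: h + k = 15; constraint 4: k + h = 15; constraint 7: n + h = 13. The remaining constraints are straightforward to verify.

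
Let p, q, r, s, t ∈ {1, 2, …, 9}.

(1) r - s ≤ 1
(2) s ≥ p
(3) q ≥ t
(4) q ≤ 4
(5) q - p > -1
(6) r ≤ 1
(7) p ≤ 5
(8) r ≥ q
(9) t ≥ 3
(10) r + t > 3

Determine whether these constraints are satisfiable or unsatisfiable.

From constraints 3 and 9: q ≥ t and t ≥ 3, so q ≥ 3. From constraints 6 and 8: q ≤ r and r ≤ 1, so q ≤ 1. But 1 < 3, so no value of q works.

Unsatisfiable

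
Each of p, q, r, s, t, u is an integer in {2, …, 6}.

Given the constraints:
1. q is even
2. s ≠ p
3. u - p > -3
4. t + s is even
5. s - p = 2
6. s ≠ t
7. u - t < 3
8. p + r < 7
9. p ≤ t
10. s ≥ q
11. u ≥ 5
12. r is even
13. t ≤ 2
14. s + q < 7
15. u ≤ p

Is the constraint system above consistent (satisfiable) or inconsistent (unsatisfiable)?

From constraints 11 and 15: p ≥ u and u ≥ 5, so p ≥ 5. From constraints 9 and 13: p ≤ t and t ≤ 2, so p ≤ 2. But 2 < 5, so no value of p works.

Unsatisfiable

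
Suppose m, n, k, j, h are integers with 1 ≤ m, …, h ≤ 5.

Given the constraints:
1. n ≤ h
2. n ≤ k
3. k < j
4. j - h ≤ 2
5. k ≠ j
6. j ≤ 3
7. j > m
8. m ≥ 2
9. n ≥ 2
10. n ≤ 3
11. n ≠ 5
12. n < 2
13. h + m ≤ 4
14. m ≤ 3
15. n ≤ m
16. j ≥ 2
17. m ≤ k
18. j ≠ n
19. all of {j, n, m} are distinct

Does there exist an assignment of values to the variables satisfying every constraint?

Unsatisfiable

Constraints 6, 8, 9, 10, 14, and 16 confine each of j, n, m to the 2 values {2, 3}.
Constraint 19 requires all 3 of them to be distinct, but only 2 values are available — impossible by the pigeonhole principle.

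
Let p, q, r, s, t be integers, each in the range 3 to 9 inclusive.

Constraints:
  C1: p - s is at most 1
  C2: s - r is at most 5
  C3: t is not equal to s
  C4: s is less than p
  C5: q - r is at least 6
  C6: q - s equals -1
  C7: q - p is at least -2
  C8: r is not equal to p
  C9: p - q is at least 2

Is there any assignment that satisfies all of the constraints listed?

Unsatisfiable

Constraints 1, 2, 5, and 9 give r − s ≥ -5, s − p ≥ -1, p − q ≥ 2, q − r ≥ 6.
Adding all 4 inequalities: the left sides telescope to 0, and the right sides sum to (-5) + (-1) + 2 + 6 = 2. So 0 ≥ 2, which is false.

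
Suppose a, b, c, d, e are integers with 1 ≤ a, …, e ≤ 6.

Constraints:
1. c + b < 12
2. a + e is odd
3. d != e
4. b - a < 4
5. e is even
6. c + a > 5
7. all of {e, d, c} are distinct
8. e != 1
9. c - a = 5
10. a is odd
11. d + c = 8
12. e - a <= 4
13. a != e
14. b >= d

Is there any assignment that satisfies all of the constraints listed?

One satisfying assignment is a = 1, b = 4, c = 6, d = 2, e = 4.
For the less obvious constraints — constraint 1: c + b = 10; constraint 4: b - a = 3; constraint 6: c + a = 7 — and the others hold by inspection.

Satisfiable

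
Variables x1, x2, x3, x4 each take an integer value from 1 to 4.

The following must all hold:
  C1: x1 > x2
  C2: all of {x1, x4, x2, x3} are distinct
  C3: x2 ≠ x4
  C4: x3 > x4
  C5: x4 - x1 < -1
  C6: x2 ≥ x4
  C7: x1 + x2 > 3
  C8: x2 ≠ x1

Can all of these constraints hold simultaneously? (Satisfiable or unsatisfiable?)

One satisfying assignment is x1 = 4, x2 = 2, x3 = 3, x4 = 1.
For the less obvious constraints — constraint 5: x4 - x1 = -3; constraint 7: x1 + x2 = 6 — and the others hold by inspection.

Satisfiable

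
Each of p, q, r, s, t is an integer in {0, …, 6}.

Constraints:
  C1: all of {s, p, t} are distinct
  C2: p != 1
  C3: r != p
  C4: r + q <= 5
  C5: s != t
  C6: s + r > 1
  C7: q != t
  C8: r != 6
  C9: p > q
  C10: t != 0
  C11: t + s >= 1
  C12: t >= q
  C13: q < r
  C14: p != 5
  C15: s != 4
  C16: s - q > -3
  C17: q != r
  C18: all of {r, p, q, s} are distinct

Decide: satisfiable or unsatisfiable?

Satisfiable

Try p = 6, q = 1, r = 3, s = 0, t = 3.
Check constraint 4: r + q = 4; constraint 6: s + r = 3; constraint 11: t + s = 3. The remaining constraints are straightforward to verify.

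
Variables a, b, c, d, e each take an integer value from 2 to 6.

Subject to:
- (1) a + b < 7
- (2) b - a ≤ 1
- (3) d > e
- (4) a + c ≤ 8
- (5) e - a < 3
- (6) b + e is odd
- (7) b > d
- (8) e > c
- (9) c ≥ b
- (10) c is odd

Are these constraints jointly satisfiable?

Unsatisfiable

Constraints 3, 7, 8, and 9 give c < e, e < d, d < b, b ≤ c. Chaining: c < e < d < b ≤ c, which forces c < c — impossible.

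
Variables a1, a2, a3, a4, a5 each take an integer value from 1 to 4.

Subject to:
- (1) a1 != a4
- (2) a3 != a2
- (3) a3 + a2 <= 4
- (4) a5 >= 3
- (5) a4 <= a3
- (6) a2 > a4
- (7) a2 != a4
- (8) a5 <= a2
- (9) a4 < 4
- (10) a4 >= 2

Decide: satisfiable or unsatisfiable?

From constraints 5 and 10: a3 ≥ a4 ≥ 2. From constraints 4 and 8: a2 ≥ a5 ≥ 3. Hence a3 + a2 ≥ 5. But constraint 3 requires a3 + a2 ≤ 4, and 4 < 5. Contradiction.

Unsatisfiable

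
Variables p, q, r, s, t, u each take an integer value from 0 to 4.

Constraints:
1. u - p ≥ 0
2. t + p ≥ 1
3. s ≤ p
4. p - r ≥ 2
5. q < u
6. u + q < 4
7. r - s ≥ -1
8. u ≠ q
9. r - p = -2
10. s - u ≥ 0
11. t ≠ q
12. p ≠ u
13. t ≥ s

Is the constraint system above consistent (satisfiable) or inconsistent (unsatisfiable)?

Unsatisfiable

Constraints 1, 4, 7, and 10 give p − r ≥ 2, r − s ≥ -1, s − u ≥ 0, u − p ≥ 0.
Adding all 4 inequalities: the left sides telescope to 0, and the right sides sum to 2 + (-1) + 0 + 0 = 1. So 0 ≥ 1, which is false.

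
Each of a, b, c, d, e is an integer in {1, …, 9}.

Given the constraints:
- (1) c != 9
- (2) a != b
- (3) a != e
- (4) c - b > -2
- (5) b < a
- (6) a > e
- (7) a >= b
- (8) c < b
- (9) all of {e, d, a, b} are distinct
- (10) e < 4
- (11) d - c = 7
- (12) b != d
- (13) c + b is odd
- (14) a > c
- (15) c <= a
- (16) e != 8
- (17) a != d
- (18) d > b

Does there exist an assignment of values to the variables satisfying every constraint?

Try a = 4, b = 2, c = 1, d = 8, e = 1.
Check constraint 4: c - b = -1; constraint 9: values 1, 8, 4, 2 are distinct; constraint 11: d - c = 7. The remaining constraints are straightforward to verify.

Satisfiable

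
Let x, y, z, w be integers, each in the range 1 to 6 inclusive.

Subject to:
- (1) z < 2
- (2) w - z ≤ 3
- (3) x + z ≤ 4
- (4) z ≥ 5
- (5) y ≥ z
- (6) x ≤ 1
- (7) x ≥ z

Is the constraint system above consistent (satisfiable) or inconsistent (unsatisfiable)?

Unsatisfiable

From constraints 4 and 7: x ≥ z and z ≥ 5, so x ≥ 5. From constraint 6: x ≤ 1. But 1 < 5, so no value of x works.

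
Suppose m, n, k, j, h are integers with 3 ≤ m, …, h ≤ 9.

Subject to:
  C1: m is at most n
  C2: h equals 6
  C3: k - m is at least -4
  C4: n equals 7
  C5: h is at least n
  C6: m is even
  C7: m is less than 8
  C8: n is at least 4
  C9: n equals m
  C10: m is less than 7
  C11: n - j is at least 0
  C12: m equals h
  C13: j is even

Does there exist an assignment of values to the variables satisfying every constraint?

Unsatisfiable

Constraint 4 fixes n = 7 and constraint 2 fixes h = 6. Constraints 9 and 12 give n = m = h, so n = h. But 7 ≠ 6 — contradiction.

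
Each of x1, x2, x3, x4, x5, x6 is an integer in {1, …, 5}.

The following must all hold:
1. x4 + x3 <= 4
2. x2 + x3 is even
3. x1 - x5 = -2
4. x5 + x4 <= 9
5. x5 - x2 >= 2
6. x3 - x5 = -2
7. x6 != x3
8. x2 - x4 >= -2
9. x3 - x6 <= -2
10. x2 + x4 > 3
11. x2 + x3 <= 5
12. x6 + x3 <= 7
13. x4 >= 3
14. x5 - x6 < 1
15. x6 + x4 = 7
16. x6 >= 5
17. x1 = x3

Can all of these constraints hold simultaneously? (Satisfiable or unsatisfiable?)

From constraint 16: x6 ≥ 5. From constraint 13: x4 ≥ 3. Hence x6 + x4 ≥ 8. But constraint 15 requires x6 + x4 = 7, and 7 < 8. Contradiction.

Unsatisfiable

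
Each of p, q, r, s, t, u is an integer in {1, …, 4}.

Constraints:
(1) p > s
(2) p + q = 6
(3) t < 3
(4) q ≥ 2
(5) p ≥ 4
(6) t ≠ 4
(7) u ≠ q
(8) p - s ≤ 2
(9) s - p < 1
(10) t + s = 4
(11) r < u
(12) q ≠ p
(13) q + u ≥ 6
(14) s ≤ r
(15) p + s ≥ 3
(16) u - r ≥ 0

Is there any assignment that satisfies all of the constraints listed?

The assignment p = 4, q = 2, r = 2, s = 2, t = 2, u = 4 works:
  constraint 2 holds since p + q = 6.
  constraint 8 holds since p - s = 2.
  constraint 9 holds since s - p = -2.
The rest check out directly.

Satisfiable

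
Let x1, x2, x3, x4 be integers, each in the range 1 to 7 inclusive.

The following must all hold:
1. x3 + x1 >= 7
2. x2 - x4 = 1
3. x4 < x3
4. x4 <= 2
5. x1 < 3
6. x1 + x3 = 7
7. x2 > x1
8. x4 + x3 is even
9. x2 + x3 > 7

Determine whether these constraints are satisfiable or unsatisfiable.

Satisfiable

Take x1 = 1, x2 = 3, x3 = 6, x4 = 2. Then constraint 1: x3 + x1 = 7; constraint 2: x2 - x4 = 1, and every other listed constraint is also met.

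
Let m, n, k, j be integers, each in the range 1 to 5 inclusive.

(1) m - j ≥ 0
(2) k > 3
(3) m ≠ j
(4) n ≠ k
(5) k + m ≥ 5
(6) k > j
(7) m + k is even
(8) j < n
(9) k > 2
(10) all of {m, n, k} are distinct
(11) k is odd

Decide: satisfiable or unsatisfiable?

Satisfiable

Take m = 3, n = 4, k = 5, j = 1. Then constraint 1: m - j = 2; constraint 5: k + m = 8; constraint 10: values 3, 4, 5 are distinct, and every other listed constraint is also met.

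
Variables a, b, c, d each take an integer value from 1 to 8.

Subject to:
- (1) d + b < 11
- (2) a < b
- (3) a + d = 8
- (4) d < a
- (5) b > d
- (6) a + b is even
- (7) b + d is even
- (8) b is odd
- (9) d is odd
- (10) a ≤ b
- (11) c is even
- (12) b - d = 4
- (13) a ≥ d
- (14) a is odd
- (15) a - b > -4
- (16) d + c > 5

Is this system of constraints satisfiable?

Satisfiable

The assignment a = 5, b = 7, c = 4, d = 3 works:
  constraint 1 holds since d + b = 10.
  constraint 3 holds since a + d = 8.
  constraint 12 holds since b - d = 4.
The rest check out directly.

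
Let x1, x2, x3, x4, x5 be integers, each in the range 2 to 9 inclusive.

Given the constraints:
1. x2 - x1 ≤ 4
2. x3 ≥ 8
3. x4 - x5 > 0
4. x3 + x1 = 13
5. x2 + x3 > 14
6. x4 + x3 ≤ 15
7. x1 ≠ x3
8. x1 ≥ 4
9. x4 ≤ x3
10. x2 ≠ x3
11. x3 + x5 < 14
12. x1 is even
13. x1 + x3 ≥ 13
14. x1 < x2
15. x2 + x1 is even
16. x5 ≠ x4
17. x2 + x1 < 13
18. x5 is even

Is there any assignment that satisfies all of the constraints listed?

Setting (x1, x2, x3, x4, x5) = (4, 6, 9, 5, 2) satisfies everything: constraint 1: x2 - x1 = 2; constraint 3: x4 - x5 = 3, and the others follow.

Satisfiable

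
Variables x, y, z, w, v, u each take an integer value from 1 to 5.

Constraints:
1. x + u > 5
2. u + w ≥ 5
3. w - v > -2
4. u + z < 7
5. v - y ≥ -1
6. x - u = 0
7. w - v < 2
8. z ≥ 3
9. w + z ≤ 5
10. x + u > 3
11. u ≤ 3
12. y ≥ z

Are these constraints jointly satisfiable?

One satisfying assignment is x = 3, y = 3, z = 3, w = 2, v = 2, u = 3.
For the less obvious constraints — constraint 1: x + u = 6; constraint 2: u + w = 5 — and the others hold by inspection.

Satisfiable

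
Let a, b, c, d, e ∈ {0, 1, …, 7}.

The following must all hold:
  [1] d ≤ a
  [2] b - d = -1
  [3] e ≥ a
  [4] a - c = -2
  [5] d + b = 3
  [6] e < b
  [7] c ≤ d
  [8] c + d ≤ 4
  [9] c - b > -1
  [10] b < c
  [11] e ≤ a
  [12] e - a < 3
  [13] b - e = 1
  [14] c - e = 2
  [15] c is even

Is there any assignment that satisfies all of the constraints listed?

Unsatisfiable

Constraints 1, 3, 6, 7, and 10 give b < c, c ≤ d, d ≤ a, a ≤ e, e < b. Chaining: b < c ≤ d ≤ a ≤ e < b, which forces b < b — impossible.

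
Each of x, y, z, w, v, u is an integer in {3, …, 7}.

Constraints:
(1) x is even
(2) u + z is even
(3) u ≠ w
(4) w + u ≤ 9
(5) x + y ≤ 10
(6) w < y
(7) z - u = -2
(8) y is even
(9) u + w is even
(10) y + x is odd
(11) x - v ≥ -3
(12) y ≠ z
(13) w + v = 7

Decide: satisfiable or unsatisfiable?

Unsatisfiable

Constraint 8 makes y even and constraint 1 makes x even, so y + x must be even. Constraint 10 says y + x is odd — contradiction.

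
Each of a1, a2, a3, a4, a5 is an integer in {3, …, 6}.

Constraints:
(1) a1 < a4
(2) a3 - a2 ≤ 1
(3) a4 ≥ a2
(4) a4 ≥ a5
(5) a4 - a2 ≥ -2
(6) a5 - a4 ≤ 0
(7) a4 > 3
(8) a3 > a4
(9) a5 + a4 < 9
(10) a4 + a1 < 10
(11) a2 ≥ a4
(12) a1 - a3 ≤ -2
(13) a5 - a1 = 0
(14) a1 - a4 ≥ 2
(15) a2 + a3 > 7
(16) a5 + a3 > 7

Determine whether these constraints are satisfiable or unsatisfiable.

Unsatisfiable

Constraints 2, 5, 12, and 14 give a1 − a4 ≥ 2, a4 − a2 ≥ -2, a2 − a3 ≥ -1, a3 − a1 ≥ 2.
Adding all 4 inequalities: the left sides telescope to 0, and the right sides sum to 2 + (-2) + (-1) + 2 = 1. So 0 ≥ 1, which is false.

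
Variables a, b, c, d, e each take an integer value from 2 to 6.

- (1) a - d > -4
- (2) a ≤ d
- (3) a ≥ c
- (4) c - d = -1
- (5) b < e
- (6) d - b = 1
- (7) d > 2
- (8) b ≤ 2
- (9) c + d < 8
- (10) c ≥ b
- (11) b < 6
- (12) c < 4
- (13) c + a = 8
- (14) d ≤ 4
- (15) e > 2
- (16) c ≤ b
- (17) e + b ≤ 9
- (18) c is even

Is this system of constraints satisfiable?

From constraints 8 and 16: c ≤ b ≤ 2. From constraints 2 and 14: a ≤ d ≤ 4. Hence c + a ≤ 6. But constraint 13 requires c + a = 8, and 8 > 6. Contradiction.

Unsatisfiable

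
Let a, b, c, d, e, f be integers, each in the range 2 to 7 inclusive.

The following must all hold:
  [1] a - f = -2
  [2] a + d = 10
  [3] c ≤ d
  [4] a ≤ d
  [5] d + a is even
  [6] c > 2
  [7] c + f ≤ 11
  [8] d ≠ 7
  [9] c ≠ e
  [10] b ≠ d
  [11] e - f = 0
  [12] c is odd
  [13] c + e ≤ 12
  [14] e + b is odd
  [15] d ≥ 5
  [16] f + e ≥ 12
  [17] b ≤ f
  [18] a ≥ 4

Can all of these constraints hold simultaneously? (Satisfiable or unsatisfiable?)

Setting (a, b, c, d, e, f) = (4, 5, 3, 6, 6, 6) satisfies everything: constraint 1: a - f = -2; constraint 2: a + d = 10; constraint 7: c + f = 9, and the others follow.

Satisfiable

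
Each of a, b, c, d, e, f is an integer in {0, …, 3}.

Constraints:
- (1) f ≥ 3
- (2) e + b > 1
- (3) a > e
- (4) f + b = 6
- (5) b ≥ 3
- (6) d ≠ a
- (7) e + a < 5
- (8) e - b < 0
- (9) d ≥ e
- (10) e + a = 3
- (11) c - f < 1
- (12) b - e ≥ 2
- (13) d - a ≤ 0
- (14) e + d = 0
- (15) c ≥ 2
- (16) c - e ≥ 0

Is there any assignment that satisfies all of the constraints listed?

Satisfiable

Setting (a, b, c, d, e, f) = (3, 3, 2, 0, 0, 3) satisfies everything: constraint 2: e + b = 3; constraint 4: f + b = 6, and the others follow.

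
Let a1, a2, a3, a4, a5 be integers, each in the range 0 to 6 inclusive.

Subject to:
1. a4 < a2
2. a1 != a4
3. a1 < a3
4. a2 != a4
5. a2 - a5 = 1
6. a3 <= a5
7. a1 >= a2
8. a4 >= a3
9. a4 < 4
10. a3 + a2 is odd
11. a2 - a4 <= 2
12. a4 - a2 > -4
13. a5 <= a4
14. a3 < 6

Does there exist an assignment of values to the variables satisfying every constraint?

Constraints 1, 3, 6, 7, and 13 give a3 ≤ a5, a5 ≤ a4, a4 < a2, a2 ≤ a1, a1 < a3. Chaining: a3 ≤ a5 ≤ a4 < a2 ≤ a1 < a3, which forces a3 < a3 — impossible.

Unsatisfiable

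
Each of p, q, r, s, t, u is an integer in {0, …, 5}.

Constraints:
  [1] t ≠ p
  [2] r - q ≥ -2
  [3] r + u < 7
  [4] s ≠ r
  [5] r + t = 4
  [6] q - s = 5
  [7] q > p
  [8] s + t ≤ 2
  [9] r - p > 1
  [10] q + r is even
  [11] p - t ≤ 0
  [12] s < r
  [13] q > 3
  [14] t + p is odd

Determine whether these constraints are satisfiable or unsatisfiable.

Satisfiable

Try p = 0, q = 5, r = 3, s = 0, t = 1, u = 3.
Check constraint 2: r - q = -2; constraint 3: r + u = 6. The remaining constraints are straightforward to verify.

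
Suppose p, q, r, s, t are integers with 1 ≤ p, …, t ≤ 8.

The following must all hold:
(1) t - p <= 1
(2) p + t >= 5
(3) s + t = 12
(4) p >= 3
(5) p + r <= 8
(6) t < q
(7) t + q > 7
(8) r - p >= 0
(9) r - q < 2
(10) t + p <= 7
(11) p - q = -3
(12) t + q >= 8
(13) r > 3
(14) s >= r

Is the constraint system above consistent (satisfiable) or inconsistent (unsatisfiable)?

One satisfying assignment is p = 3, q = 6, r = 5, s = 8, t = 4.
For the less obvious constraints — constraint 1: t - p = 1; constraint 2: p + t = 7 — and the others hold by inspection.

Satisfiable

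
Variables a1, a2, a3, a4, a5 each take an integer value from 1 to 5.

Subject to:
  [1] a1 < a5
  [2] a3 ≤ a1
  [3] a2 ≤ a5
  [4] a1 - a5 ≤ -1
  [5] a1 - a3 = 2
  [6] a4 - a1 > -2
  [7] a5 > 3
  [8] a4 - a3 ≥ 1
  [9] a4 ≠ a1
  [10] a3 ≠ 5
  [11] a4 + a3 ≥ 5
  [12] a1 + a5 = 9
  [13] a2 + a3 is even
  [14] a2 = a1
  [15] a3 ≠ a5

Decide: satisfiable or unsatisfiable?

Satisfiable

Setting (a1, a2, a3, a4, a5) = (4, 4, 2, 5, 5) satisfies everything: constraint 4: a1 - a5 = -1; constraint 5: a1 - a3 = 2; constraint 6: a4 - a1 = 1, and the others follow.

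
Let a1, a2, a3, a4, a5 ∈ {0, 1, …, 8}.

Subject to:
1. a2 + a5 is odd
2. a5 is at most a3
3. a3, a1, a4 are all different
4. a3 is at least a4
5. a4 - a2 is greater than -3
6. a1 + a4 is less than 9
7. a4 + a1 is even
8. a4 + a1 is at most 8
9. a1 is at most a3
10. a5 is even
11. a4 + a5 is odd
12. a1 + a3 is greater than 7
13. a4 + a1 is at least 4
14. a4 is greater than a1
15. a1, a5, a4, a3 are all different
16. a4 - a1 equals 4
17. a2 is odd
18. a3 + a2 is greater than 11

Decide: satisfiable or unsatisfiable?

Satisfiable

One satisfying assignment is a1 = 1, a2 = 5, a3 = 7, a4 = 5, a5 = 2.
For the less obvious constraints — constraint 5: a4 - a2 = 0; constraint 6: a1 + a4 = 6 — and the others hold by inspection.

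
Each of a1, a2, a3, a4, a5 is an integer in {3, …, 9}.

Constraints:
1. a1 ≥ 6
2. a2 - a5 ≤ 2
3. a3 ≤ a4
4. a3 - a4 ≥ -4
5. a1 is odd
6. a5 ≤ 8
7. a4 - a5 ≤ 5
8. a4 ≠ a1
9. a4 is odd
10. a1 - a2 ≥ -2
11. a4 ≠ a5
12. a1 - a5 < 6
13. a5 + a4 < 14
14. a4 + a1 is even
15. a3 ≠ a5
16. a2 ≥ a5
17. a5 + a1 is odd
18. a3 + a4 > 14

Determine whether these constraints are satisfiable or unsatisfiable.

Setting (a1, a2, a3, a4, a5) = (7, 6, 7, 9, 4) satisfies everything: constraint 2: a2 - a5 = 2; constraint 4: a3 - a4 = -2; constraint 7: a4 - a5 = 5, and the others follow.

Satisfiable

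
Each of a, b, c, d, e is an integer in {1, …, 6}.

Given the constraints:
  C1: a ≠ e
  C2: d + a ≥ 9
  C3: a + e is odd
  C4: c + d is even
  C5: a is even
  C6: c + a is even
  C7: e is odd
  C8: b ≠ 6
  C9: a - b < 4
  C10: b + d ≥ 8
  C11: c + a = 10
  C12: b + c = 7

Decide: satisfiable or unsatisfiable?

Satisfiable

The assignment a = 6, b = 3, c = 4, d = 6, e = 5 works:
  constraint 2 holds since d + a = 12.
  constraint 9 holds since a - b = 3.
  constraint 10 holds since b + d = 9.
The rest check out directly.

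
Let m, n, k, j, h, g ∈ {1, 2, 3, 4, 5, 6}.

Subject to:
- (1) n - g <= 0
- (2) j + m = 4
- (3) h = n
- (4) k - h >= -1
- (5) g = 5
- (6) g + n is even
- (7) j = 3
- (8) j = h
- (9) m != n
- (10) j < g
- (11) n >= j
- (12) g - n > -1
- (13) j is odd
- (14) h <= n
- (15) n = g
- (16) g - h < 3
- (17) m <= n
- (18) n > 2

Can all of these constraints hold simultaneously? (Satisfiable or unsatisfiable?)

Constraint 7 fixes j = 3 and constraint 5 fixes g = 5. Constraints 3, 8, and 15 give j = h = n = g, so j = g. But 3 ≠ 5 — contradiction.

Unsatisfiable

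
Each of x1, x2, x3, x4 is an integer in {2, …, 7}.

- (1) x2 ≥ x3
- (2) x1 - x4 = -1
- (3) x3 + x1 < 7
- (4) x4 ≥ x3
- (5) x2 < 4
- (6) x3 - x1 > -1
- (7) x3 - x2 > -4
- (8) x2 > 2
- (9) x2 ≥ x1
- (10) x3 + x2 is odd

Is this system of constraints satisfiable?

Setting (x1, x2, x3, x4) = (2, 3, 2, 3) satisfies everything: constraint 2: x1 - x4 = -1; constraint 3: x3 + x1 = 4; constraint 6: x3 - x1 = 0, and the others follow.

Satisfiable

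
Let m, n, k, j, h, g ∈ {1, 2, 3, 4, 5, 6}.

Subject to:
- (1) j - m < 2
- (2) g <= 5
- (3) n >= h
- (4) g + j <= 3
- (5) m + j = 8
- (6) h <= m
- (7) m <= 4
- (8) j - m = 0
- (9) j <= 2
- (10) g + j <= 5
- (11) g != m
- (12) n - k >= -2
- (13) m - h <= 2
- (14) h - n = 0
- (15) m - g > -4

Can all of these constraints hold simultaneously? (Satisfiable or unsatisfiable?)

From constraint 7: m ≤ 4. From constraint 9: j ≤ 2. Hence m + j ≤ 6. But constraint 5 requires m + j = 8, and 8 > 6. Contradiction.

Unsatisfiable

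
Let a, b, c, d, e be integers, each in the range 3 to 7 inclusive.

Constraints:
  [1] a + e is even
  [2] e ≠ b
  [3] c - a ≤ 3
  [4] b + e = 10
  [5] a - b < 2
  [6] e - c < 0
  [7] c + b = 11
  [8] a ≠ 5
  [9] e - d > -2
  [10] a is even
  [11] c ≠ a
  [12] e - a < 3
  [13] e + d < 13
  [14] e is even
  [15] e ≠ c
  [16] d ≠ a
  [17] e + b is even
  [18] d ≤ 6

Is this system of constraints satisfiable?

Satisfiable

Take a = 4, b = 4, c = 7, d = 6, e = 6. Then constraint 3: c - a = 3; constraint 4: b + e = 10, and every other listed constraint is also met.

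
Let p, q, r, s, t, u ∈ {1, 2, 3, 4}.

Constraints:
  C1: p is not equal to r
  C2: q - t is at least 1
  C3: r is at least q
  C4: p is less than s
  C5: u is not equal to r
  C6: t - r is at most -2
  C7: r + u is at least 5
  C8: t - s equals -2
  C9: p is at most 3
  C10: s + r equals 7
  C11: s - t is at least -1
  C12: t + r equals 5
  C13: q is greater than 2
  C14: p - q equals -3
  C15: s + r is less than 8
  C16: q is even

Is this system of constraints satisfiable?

Setting (p, q, r, s, t, u) = (1, 4, 4, 3, 1, 1) satisfies everything: constraint 2: q - t = 3; constraint 6: t - r = -3, and the others follow.

Satisfiable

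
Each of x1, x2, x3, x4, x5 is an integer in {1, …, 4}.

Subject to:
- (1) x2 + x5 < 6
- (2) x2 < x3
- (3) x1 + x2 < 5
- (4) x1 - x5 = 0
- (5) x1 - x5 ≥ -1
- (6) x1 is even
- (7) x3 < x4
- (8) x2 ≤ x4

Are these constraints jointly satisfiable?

Satisfiable

One satisfying assignment is x1 = 2, x2 = 2, x3 = 3, x4 = 4, x5 = 2.
For the less obvious constraints — constraint 1: x2 + x5 = 4; constraint 3: x1 + x2 = 4; constraint 4: x1 - x5 = 0 — and the others hold by inspection.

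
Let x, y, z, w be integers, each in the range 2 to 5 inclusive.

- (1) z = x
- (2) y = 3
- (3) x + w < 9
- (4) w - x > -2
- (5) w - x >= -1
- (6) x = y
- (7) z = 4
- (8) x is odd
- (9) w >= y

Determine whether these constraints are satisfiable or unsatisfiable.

Unsatisfiable

Constraint 7 fixes z = 4 and constraint 2 fixes y = 3. Constraints 1 and 6 give z = x = y, so z = y. But 4 ≠ 3 — contradiction.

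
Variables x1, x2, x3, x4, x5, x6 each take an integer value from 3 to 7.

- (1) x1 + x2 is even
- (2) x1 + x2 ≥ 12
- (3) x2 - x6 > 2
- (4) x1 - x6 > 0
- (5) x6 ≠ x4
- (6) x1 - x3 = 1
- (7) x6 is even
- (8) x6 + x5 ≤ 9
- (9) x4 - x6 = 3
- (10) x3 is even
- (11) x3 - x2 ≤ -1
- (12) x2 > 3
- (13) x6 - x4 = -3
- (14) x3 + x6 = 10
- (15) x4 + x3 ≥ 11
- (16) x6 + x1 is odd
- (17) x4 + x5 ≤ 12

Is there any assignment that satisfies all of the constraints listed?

Try x1 = 7, x2 = 7, x3 = 6, x4 = 7, x5 = 4, x6 = 4.
Check constraint 2: x1 + x2 = 14; constraint 3: x2 - x6 = 3. The remaining constraints are straightforward to verify.

Satisfiable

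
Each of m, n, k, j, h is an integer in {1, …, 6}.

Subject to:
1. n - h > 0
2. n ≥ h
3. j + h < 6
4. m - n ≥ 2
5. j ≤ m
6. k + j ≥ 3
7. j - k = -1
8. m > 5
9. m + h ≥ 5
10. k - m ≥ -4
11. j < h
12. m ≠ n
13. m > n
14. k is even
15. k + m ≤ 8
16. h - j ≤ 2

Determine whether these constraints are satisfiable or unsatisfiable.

Try m = 6, n = 4, k = 2, j = 1, h = 2.
Check constraint 1: n - h = 2; constraint 3: j + h = 3. The remaining constraints are straightforward to verify.

Satisfiable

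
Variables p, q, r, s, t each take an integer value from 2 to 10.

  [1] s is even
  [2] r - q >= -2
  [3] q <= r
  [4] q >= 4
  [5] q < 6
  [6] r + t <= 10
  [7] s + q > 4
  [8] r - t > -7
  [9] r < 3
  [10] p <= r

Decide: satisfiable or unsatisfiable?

Unsatisfiable

From constraints 3 and 4: r ≥ q and q ≥ 4, so r ≥ 4. From constraint 9: r ≤ 2. But 2 < 4, so no value of r works.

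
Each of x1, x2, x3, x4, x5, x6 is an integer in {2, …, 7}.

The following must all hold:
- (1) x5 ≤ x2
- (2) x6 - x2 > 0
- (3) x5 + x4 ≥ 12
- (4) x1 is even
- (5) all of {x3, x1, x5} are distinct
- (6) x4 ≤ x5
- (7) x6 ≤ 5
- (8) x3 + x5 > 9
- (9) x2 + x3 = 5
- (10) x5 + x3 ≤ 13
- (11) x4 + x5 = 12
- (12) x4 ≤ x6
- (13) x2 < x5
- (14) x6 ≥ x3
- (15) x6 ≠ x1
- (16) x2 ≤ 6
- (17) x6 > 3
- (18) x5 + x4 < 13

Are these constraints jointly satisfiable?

From constraints 1 and 16: x5 ≤ x2 ≤ 6. From constraints 7 and 12: x4 ≤ x6 ≤ 5. Hence x5 + x4 ≤ 11. But constraint 3 requires x5 + x4 ≥ 12, and 12 > 11. Contradiction.

Unsatisfiable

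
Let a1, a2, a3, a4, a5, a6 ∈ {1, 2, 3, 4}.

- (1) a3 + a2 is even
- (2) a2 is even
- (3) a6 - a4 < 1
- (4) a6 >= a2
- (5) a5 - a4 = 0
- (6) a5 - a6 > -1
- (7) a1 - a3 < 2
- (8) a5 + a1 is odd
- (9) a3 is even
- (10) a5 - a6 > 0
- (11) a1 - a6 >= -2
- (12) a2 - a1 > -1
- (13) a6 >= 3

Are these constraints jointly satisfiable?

The assignment a1 = 1, a2 = 2, a3 = 2, a4 = 4, a5 = 4, a6 = 3 works:
  constraint 3 holds since a6 - a4 = -1.
  constraint 5 holds since a5 - a4 = 0.
The rest check out directly.

Satisfiable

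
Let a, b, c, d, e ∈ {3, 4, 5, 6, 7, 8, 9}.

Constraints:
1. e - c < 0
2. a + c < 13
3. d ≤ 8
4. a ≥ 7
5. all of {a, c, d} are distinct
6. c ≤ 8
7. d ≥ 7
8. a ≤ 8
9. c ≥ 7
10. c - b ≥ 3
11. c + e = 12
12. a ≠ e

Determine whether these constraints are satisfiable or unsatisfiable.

Unsatisfiable

Constraints 3, 4, 6, 7, 8, and 9 confine each of a, c, d to the 2 values {7, 8}.
Constraint 5 requires all 3 of them to be distinct, but only 2 values are available — impossible by the pigeonhole principle.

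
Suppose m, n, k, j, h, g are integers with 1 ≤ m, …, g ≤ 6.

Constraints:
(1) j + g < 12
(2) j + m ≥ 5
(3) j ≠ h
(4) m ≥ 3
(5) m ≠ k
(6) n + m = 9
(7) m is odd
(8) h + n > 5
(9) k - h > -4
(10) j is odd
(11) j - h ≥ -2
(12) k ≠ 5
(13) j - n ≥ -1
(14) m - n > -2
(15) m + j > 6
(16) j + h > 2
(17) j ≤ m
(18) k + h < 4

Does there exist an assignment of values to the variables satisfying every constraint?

The assignment m = 5, n = 4, k = 1, j = 3, h = 2, g = 6 works:
  constraint 1 holds since j + g = 9.
  constraint 2 holds since j + m = 8.
The rest check out directly.

Satisfiable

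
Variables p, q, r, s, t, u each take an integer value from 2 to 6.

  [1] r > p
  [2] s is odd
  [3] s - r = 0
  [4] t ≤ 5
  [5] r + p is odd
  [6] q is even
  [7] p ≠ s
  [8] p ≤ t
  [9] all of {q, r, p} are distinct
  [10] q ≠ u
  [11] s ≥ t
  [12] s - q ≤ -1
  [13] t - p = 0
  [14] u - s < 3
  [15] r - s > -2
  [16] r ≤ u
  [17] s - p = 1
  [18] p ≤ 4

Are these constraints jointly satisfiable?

The assignment p = 2, q = 4, r = 3, s = 3, t = 2, u = 5 works:
  constraint 3 holds since s - r = 0.
  constraint 12 holds since s - q = -1.
  constraint 13 holds since t - p = 0.
The rest check out directly.

Satisfiable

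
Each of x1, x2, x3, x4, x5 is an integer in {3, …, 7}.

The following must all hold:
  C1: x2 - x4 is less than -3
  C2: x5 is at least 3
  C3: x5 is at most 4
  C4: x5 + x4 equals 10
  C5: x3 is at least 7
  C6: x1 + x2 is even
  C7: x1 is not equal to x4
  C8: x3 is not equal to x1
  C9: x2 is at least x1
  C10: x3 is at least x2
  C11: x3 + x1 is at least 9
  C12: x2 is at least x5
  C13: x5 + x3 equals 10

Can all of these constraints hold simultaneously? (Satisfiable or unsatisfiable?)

Satisfiable

One satisfying assignment is x1 = 3, x2 = 3, x3 = 7, x4 = 7, x5 = 3.
For the less obvious constraints — constraint 1: x2 - x4 = -4; constraint 4: x5 + x4 = 10; constraint 11: x3 + x1 = 10 — and the others hold by inspection.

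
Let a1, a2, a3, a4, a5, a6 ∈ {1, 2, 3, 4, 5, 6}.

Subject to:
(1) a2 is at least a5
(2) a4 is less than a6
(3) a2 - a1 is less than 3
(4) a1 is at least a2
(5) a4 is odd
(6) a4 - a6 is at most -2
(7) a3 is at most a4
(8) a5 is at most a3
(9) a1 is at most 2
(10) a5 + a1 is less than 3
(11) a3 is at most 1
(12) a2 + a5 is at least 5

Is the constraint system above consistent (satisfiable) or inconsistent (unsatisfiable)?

From constraints 4 and 9: a2 ≤ a1 ≤ 2. From constraints 8 and 11: a5 ≤ a3 ≤ 1. Hence a2 + a5 ≤ 3. But constraint 12 requires a2 + a5 ≥ 5, and 5 > 3. Contradiction.

Unsatisfiable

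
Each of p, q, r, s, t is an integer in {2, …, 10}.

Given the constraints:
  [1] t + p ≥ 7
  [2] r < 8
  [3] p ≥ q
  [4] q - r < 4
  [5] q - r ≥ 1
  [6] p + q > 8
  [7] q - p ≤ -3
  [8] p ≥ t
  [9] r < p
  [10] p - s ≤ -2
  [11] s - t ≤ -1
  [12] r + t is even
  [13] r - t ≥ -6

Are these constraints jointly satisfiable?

Unsatisfiable

Constraints 5, 7, 10, 11, and 13 give r − t ≥ -6, t − s ≥ 1, s − p ≥ 2, p − q ≥ 3, q − r ≥ 1.
Adding all 5 inequalities: the left sides telescope to 0, and the right sides sum to (-6) + 1 + 2 + 3 + 1 = 1. So 0 ≥ 1, which is false.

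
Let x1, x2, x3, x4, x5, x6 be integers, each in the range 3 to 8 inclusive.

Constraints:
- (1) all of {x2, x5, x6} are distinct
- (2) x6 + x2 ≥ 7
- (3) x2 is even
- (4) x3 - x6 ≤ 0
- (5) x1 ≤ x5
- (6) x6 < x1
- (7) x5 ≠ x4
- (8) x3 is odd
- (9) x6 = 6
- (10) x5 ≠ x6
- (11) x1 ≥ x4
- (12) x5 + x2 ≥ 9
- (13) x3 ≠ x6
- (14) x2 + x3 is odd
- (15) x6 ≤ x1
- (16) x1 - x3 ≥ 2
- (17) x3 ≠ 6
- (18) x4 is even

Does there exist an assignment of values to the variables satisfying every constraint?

Take x1 = 7, x2 = 4, x3 = 5, x4 = 4, x5 = 7, x6 = 6. Then constraint 2: x6 + x2 = 10; constraint 4: x3 - x6 = -1; constraint 12: x5 + x2 = 11, and every other listed constraint is also met.

Satisfiable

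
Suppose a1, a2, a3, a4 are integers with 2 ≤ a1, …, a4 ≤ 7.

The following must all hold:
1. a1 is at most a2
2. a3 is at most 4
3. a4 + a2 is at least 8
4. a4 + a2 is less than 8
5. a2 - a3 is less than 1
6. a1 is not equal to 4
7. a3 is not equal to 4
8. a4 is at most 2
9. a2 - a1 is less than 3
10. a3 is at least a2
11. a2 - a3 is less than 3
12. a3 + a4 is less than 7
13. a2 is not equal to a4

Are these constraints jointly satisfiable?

From constraint 8: a4 ≤ 2. From constraints 2 and 10: a2 ≤ a3 ≤ 4. Hence a4 + a2 ≤ 6. But constraint 3 requires a4 + a2 ≥ 8, and 8 > 6. Contradiction.

Unsatisfiable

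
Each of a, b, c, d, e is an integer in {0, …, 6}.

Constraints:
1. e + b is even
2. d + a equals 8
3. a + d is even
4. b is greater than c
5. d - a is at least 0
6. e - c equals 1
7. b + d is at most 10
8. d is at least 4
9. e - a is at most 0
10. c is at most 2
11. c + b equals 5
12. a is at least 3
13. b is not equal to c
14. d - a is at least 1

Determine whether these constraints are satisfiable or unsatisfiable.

Satisfiable

Setting (a, b, c, d, e) = (3, 4, 1, 5, 2) satisfies everything: constraint 2: d + a = 8; constraint 5: d - a = 2, and the others follow.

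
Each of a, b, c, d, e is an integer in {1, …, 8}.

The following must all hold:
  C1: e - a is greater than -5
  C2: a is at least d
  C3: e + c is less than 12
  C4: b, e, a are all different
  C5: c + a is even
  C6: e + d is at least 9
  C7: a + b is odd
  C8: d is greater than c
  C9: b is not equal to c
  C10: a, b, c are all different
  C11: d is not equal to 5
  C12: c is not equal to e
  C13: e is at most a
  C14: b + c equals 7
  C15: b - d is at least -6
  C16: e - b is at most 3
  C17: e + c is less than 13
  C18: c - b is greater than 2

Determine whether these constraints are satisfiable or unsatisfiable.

Satisfiable

Setting (a, b, c, d, e) = (8, 1, 6, 7, 4) satisfies everything: constraint 1: e - a = -4; constraint 3: e + c = 10; constraint 6: e + d = 11, and the others follow.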